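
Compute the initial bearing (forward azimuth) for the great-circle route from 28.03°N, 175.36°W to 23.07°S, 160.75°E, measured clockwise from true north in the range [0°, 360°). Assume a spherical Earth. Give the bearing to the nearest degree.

207°

Δλ = 160.75 − -175.36 = 336.11°; wrapped into (−180°, 180°]: -23.89°.
θ = atan2( sin Δλ · cos φ₂ , cos φ₁ · sin φ₂ − sin φ₁ · cos φ₂ · cos Δλ )
  = atan2(-0.37259, -0.74120) = -153.312° → normalised to [0°, 360°): 206.688°.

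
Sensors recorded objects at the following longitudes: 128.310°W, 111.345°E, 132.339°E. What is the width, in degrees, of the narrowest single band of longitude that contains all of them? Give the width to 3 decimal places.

120.345°

Sort the longitudes: -128.310°, +111.345°, +132.339°.
Eastward gaps between consecutive values (wrapping around): 239.655°, 20.994°, 99.351°.
Largest gap = 239.655° ⇒ minimal covering band is its complement: 360° − 239.655° = 120.345°.
Band runs from +111.345° eastward to -128.310°, crossing the antimeridian.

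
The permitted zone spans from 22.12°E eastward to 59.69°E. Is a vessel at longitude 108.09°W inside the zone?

No

Band width going east from +22.12° to +59.69°: ((59.69 − 22.12) mod 360) = 37.57°.
Offset of -108.09° east of the west edge: ((-108.09 − 22.12) mod 360) = 229.79°.
229.79° > 37.57° ⇒ outside.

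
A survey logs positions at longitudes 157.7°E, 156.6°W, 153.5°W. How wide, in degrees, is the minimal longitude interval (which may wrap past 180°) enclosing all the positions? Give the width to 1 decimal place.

Sort the longitudes: -156.6°, -153.5°, +157.7°.
Eastward gaps between consecutive values (wrapping around): 3.1°, 311.2°, 45.7°.
Largest gap = 311.2° ⇒ minimal covering band is its complement: 360° − 311.2° = 48.8°.
Band runs from +157.7° eastward to -153.5°, crossing the antimeridian.

48.8°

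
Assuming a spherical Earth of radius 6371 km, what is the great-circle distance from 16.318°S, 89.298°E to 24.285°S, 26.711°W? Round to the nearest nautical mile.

Δλ = -26.711 − 89.298 = -116.009°.
Δφ = -24.285 − -16.318 = -7.967°.
a = sin²(Δφ/2) + cos φ₁ · cos φ₂ · sin²(Δλ/2) = 0.634026.
c = 2·atan2(√a, √(1−a)) = 1.84217 rad → d = 6371·c ≈ 11736.44 km ≈ 6337.17 nmi.

6337 nmi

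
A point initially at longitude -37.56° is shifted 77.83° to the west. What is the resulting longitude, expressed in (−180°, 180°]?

-115.39°

Start at -37.56°; shift −77.83° → -115.39°.
-115.39° already lies in (−180°, 180°].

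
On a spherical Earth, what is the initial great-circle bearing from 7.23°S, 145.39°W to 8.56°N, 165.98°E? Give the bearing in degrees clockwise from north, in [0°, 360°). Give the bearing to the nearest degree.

Δλ = 165.98 − -145.39 = 311.37°; wrapped into (−180°, 180°]: -48.63°.
θ = atan2( sin Δλ · cos φ₂ , cos φ₁ · sin φ₂ − sin φ₁ · cos φ₂ · cos Δλ )
  = atan2(-0.74210, 0.22991) = -72.786° → normalised to [0°, 360°): 287.214°.

287°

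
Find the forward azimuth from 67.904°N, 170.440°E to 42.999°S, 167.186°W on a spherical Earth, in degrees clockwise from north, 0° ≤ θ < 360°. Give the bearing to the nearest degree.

Δλ = -167.186 − 170.440 = -337.626°; wrapped into (−180°, 180°]: 22.374°.
θ = atan2( sin Δλ · cos φ₂ , cos φ₁ · sin φ₂ − sin φ₁ · cos φ₂ · cos Δλ )
  = atan2(0.27839, -0.88317) = 162.504° → normalised to [0°, 360°): 162.504°.

163°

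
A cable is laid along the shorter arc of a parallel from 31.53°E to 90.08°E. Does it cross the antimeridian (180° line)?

Signed shortest Δλ = ((90.08 − 31.53 + 180) mod 360) − 180 = 58.55°.
Going east by 58.55° from +31.53° reaches +90.08° without touching 180°.

No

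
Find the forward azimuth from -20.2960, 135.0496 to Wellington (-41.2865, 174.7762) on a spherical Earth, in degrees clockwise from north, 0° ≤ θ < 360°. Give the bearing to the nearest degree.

131°

Δλ = 174.7762 − 135.0496 = 39.7266°.
θ = atan2( sin Δλ · cos φ₂ , cos φ₁ · sin φ₂ − sin φ₁ · cos φ₂ · cos Δλ )
  = atan2(0.48025, -0.41840) = 131.062° → normalised to [0°, 360°): 131.062°.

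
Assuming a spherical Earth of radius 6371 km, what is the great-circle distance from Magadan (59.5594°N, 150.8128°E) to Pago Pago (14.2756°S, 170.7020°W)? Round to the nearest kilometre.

8908 km

Δλ = -170.7020 − 150.8128 = -321.5148°; wrapped into (−180°, 180°]: 38.4852°.
Δφ = -14.2756 − 59.5594 = -73.8350°.
a = sin²(Δφ/2) + cos φ₁ · cos φ₂ · sin²(Δλ/2) = 0.414128.
c = 2·atan2(√a, √(1−a)) = 1.39820 rad → d = 6371·c ≈ 8907.91 km.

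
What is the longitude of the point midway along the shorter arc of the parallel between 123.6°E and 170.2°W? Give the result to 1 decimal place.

Signed shortest Δλ from +123.6° to -170.2° is +66.2°.
Midpoint longitude = +123.6° + (+66.2°)/2 = +123.6° + 33.1° = +156.7°.
(The naïve average (+123.6 + -170.2)/2 = -23.3° is on the wrong side of the globe.)

156.7°E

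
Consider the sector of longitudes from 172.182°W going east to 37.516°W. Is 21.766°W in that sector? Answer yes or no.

No

Band width going east from -172.182° to -37.516°: ((-37.516 − -172.182) mod 360) = 134.666°.
Offset of -21.766° east of the west edge: ((-21.766 − -172.182) mod 360) = 150.416°.
150.416° > 134.666° ⇒ outside.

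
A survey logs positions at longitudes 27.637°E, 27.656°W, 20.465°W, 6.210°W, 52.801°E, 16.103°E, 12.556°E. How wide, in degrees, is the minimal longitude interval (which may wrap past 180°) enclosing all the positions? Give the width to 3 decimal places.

Sort the longitudes: -27.656°, -20.465°, -6.210°, +12.556°, +16.103°, +27.637°, +52.801°.
Eastward gaps between consecutive values (wrapping around): 7.191°, 14.255°, 18.766°, 3.547°, 11.534°, 25.164°, 279.543°.
Largest gap = 279.543° ⇒ minimal covering band is its complement: 360° − 279.543° = 80.457°.
Band runs from -27.656° eastward to +52.801°.

80.457°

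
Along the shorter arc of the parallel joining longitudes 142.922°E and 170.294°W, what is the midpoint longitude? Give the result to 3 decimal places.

166.314°E

Signed shortest Δλ from +142.922° to -170.294° is +46.784°.
Midpoint longitude = +142.922° + (+46.784°)/2 = +142.922° + 23.392° = +166.314°.
(The naïve average (+142.922 + -170.294)/2 = -13.686° is on the wrong side of the globe.)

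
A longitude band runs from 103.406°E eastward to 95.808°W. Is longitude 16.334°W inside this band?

Band width going east from +103.406° to -95.808°: ((-95.808 − 103.406) mod 360) = 160.786°.
Offset of -16.334° east of the west edge: ((-16.334 − 103.406) mod 360) = 240.260°.
240.260° > 160.786° ⇒ outside.

No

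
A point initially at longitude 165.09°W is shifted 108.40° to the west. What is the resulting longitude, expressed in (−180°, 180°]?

86.51°E

Start at -165.09°; shift −108.40° → -273.49°.
-273.49° lies outside (−180°, 180°]; add 360° → +86.51°.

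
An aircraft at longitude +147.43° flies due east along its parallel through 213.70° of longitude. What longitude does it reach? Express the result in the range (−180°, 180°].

Start at +147.43°; shift +213.70° → +361.13°.
+361.13° lies outside (−180°, 180°]; subtract 360° → +1.13°.

+1.13°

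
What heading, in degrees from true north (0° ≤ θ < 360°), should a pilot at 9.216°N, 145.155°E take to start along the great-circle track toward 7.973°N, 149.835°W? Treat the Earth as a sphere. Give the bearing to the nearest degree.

Δλ = -149.835 − 145.155 = -294.990°; wrapped into (−180°, 180°]: 65.010°.
θ = atan2( sin Δλ · cos φ₂ , cos φ₁ · sin φ₂ − sin φ₁ · cos φ₂ · cos Δλ )
  = atan2(0.89762, 0.06991) = 85.547° → normalised to [0°, 360°): 85.547°.

86°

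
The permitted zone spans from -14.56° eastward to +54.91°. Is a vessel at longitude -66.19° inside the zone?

Band width going east from -14.56° to +54.91°: ((54.91 − -14.56) mod 360) = 69.47°.
Offset of -66.19° east of the west edge: ((-66.19 − -14.56) mod 360) = 308.37°.
308.37° > 69.47° ⇒ outside.

No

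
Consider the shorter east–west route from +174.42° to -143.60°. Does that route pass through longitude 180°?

Yes

Naïve |-143.60 − 174.42| = 318.02° > 180°, so the shorter arc goes the other way round — across 180°.
Signed shortest Δλ = ((-143.60 − 174.42 + 180) mod 360) − 180 = 41.98°.
Going east by 41.98° from +174.42° passes through 180° before reaching -143.60°.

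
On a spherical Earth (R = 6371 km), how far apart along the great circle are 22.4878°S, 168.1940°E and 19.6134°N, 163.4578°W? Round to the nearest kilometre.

Δλ = -163.4578 − 168.1940 = -331.6518°; wrapped into (−180°, 180°]: 28.3482°.
Δφ = 19.6134 − -22.4878 = 42.1012°.
a = sin²(Δφ/2) + cos φ₁ · cos φ₂ · sin²(Δλ/2) = 0.181206.
c = 2·atan2(√a, √(1−a)) = 0.87943 rad → d = 6371·c ≈ 5602.87 km.

5603 km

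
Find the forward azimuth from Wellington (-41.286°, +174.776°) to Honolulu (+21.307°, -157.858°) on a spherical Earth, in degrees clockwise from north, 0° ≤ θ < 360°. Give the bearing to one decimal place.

Δλ = -157.858 − 174.776 = -332.634°; wrapped into (−180°, 180°]: 27.366°.
θ = atan2( sin Δλ · cos φ₂ , cos φ₁ · sin φ₂ − sin φ₁ · cos φ₂ · cos Δλ )
  = atan2(0.42825, 0.81897) = 27.606° → normalised to [0°, 360°): 27.606°.

27.6°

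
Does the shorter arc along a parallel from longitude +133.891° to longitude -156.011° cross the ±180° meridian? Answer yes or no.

Yes

Naïve |-156.011 − 133.891| = 289.902° > 180°, so the shorter arc goes the other way round — across 180°.
Signed shortest Δλ = ((-156.011 − 133.891 + 180) mod 360) − 180 = 70.098°.
Going east by 70.098° from +133.891° passes through 180° before reaching -156.011°.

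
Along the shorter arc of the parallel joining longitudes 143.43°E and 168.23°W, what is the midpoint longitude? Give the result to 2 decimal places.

Signed shortest Δλ from +143.43° to -168.23° is +48.34°.
Midpoint longitude = +143.43° + (+48.34°)/2 = +143.43° + 24.17° = +167.60°.
(The naïve average (+143.43 + -168.23)/2 = -12.4° is on the wrong side of the globe.)

167.60°E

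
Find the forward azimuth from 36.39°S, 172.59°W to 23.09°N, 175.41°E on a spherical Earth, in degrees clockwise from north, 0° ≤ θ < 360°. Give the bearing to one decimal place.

347.3°

Δλ = 175.41 − -172.59 = 348.00°; wrapped into (−180°, 180°]: -12.00°.
θ = atan2( sin Δλ · cos φ₂ , cos φ₁ · sin φ₂ − sin φ₁ · cos φ₂ · cos Δλ )
  = atan2(-0.19126, 0.84953) = -12.688° → normalised to [0°, 360°): 347.312°.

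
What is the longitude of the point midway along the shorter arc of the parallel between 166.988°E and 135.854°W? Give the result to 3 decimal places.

164.433°W

Signed shortest Δλ from +166.988° to -135.854° is +57.158°.
Midpoint longitude = +166.988° + (+57.158°)/2 = +166.988° + 28.579° = +195.567°.
Normalise into (−180°, 180°]: -164.433°.
(The naïve average (+166.988 + -135.854)/2 = 15.567° is on the wrong side of the globe.)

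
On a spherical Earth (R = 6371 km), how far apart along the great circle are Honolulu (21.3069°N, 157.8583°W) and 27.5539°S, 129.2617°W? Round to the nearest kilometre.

6243 km

Δλ = -129.2617 − -157.8583 = 28.5966°.
Δφ = -27.5539 − 21.3069 = -48.8608°.
a = sin²(Δφ/2) + cos φ₁ · cos φ₂ · sin²(Δλ/2) = 0.221435.
c = 2·atan2(√a, √(1−a)) = 0.97987 rad → d = 6371·c ≈ 6242.75 km.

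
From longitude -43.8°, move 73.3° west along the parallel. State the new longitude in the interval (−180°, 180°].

Start at -43.8°; shift −73.3° → -117.1°.
-117.1° already lies in (−180°, 180°].

-117.1°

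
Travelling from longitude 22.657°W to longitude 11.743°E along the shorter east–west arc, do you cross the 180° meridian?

Signed shortest Δλ = ((11.743 − -22.657 + 180) mod 360) − 180 = 34.4°.
Going east by 34.4° from -22.657° reaches +11.743° without touching 180°.

No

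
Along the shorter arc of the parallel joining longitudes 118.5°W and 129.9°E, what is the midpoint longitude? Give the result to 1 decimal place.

174.3°W

Signed shortest Δλ from -118.5° to +129.9° is -111.6°.
Midpoint longitude = -118.5° + (-111.6°)/2 = -118.5° − 55.8° = -174.3°.
(The naïve average (-118.5 + +129.9)/2 = 5.7° is on the wrong side of the globe.)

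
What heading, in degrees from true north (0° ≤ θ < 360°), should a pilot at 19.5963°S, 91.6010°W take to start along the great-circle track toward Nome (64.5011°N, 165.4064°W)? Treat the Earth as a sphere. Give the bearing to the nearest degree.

335°

Δλ = -165.4064 − -91.6010 = -73.8054°.
θ = atan2( sin Δλ · cos φ₂ , cos φ₁ · sin φ₂ − sin φ₁ · cos φ₂ · cos Δλ )
  = atan2(-0.41341, 0.89058) = -24.901° → normalised to [0°, 360°): 335.099°.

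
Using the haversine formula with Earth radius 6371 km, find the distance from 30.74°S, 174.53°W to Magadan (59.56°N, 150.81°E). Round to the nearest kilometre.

Δλ = 150.81 − -174.53 = 325.34°; wrapped into (−180°, 180°]: -34.66°.
Δφ = 59.56 − -30.74 = 90.30°.
a = sin²(Δφ/2) + cos φ₁ · cos φ₂ · sin²(Δλ/2) = 0.541255.
c = 2·atan2(√a, √(1−a)) = 1.65340 rad → d = 6371·c ≈ 10533.82 km.

10534 km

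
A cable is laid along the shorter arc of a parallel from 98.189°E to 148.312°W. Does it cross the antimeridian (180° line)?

Naïve |-148.312 − 98.189| = 246.501° > 180°, so the shorter arc goes the other way round — across 180°.
Signed shortest Δλ = ((-148.312 − 98.189 + 180) mod 360) − 180 = 113.499°.
Going east by 113.499° from +98.189° passes through 180° before reaching -148.312°.

Yes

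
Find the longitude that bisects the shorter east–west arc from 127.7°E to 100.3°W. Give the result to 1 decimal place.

Signed shortest Δλ from +127.7° to -100.3° is +132.0°.
Midpoint longitude = +127.7° + (+132.0°)/2 = +127.7° + 66.0° = +193.7°.
Normalise into (−180°, 180°]: -166.3°.
(The naïve average (+127.7 + -100.3)/2 = 13.7° is on the wrong side of the globe.)

166.3°W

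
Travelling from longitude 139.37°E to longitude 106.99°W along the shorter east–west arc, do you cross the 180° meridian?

Naïve |-106.99 − 139.37| = 246.36° > 180°, so the shorter arc goes the other way round — across 180°.
Signed shortest Δλ = ((-106.99 − 139.37 + 180) mod 360) − 180 = 113.64°.
Going east by 113.64° from +139.37° passes through 180° before reaching -106.99°.

Yes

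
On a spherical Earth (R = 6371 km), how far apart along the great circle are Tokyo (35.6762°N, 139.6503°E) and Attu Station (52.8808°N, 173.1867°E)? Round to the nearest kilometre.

3237 km

Δλ = 173.1867 − 139.6503 = 33.5364°.
Δφ = 52.8808 − 35.6762 = 17.2046°.
a = sin²(Δφ/2) + cos φ₁ · cos φ₂ · sin²(Δλ/2) = 0.063175.
c = 2·atan2(√a, √(1−a)) = 0.50814 rad → d = 6371·c ≈ 3237.37 km.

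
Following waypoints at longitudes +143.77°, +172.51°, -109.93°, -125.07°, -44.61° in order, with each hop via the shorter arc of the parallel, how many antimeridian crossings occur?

Leg 1: +143.77° → +172.51°, shortest Δλ = 28.74° (east) — does not cross 180°.
Leg 2: +172.51° → -109.93°, shortest Δλ = 77.56° (east) — crosses 180°.
Leg 3: -109.93° → -125.07°, shortest Δλ = -15.14° (west) — does not cross 180°.
Leg 4: -125.07° → -44.61°, shortest Δλ = 80.46° (east) — does not cross 180°.
Total crossings: 1.

1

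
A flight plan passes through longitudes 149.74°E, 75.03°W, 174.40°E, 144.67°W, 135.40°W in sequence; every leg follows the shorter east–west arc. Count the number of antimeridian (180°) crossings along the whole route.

3

Leg 1: +149.74° → -75.03°, shortest Δλ = 135.23° (east) — crosses 180°.
Leg 2: -75.03° → +174.40°, shortest Δλ = -110.57° (west) — crosses 180°.
Leg 3: +174.40° → -144.67°, shortest Δλ = 40.93° (east) — crosses 180°.
Leg 4: -144.67° → -135.40°, shortest Δλ = 9.27° (east) — does not cross 180°.
Total crossings: 3.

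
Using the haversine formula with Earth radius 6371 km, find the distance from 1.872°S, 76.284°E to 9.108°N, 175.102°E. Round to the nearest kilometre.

Δλ = 175.102 − 76.284 = 98.818°.
Δφ = 9.108 − -1.872 = 10.980°.
a = sin²(Δφ/2) + cos φ₁ · cos φ₂ · sin²(Δλ/2) = 0.578227.
c = 2·atan2(√a, √(1−a)) = 1.72790 rad → d = 6371·c ≈ 11008.42 km.

11008 km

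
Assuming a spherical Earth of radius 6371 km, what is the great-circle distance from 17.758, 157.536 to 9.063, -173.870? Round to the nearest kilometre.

3235 km

Δλ = -173.870 − 157.536 = -331.406°; wrapped into (−180°, 180°]: 28.594°.
Δφ = 9.063 − 17.758 = -8.695°.
a = sin²(Δφ/2) + cos φ₁ · cos φ₂ · sin²(Δλ/2) = 0.063099.
c = 2·atan2(√a, √(1−a)) = 0.50783 rad → d = 6371·c ≈ 3235.39 km.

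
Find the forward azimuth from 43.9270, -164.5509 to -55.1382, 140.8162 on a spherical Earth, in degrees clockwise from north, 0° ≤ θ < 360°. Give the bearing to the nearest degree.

Δλ = 140.8162 − -164.5509 = 305.3671°; wrapped into (−180°, 180°]: -54.6329°.
θ = atan2( sin Δλ · cos φ₂ , cos φ₁ · sin φ₂ − sin φ₁ · cos φ₂ · cos Δλ )
  = atan2(-0.46612, -0.82049) = -150.399° → normalised to [0°, 360°): 209.601°.

210°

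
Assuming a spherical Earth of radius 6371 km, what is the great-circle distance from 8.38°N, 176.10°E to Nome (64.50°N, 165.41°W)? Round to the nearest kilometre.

6408 km

Δλ = -165.41 − 176.10 = -341.51°; wrapped into (−180°, 180°]: 18.49°.
Δφ = 64.50 − 8.38 = 56.12°.
a = sin²(Δφ/2) + cos φ₁ · cos φ₂ · sin²(Δλ/2) = 0.232265.
c = 2·atan2(√a, √(1−a)) = 1.00573 rad → d = 6371·c ≈ 6407.53 km.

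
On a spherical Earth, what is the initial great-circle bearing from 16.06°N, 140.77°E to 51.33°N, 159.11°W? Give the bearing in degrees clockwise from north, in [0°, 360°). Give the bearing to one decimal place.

Δλ = -159.11 − 140.77 = -299.88°; wrapped into (−180°, 180°]: 60.12°.
θ = atan2( sin Δλ · cos φ₂ , cos φ₁ · sin φ₂ − sin φ₁ · cos φ₂ · cos Δλ )
  = atan2(0.54178, 0.66417) = 39.205° → normalised to [0°, 360°): 39.205°.

39.2°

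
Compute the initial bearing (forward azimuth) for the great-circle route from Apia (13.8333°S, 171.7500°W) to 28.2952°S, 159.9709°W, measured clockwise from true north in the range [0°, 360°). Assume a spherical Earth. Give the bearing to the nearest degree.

Δλ = -159.9709 − -171.7500 = 11.7791°.
θ = atan2( sin Δλ · cos φ₂ , cos φ₁ · sin φ₂ − sin φ₁ · cos φ₂ · cos Δλ )
  = atan2(0.17975, -0.25417) = 144.732° → normalised to [0°, 360°): 144.732°.

145°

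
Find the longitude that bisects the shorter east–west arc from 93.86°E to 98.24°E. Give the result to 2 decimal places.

96.05°E

Signed shortest Δλ from +93.86° to +98.24° is +4.38°.
Midpoint longitude = +93.86° + (+4.38°)/2 = +93.86° + 2.19° = +96.05°.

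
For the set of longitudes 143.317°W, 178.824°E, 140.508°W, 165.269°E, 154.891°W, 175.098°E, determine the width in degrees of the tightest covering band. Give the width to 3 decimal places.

54.223°

Sort the longitudes: -154.891°, -143.317°, -140.508°, +165.269°, +175.098°, +178.824°.
Eastward gaps between consecutive values (wrapping around): 11.574°, 2.809°, 305.777°, 9.829°, 3.726°, 26.285°.
Largest gap = 305.777° ⇒ minimal covering band is its complement: 360° − 305.777° = 54.223°.
Band runs from +165.269° eastward to -140.508°, crossing the antimeridian.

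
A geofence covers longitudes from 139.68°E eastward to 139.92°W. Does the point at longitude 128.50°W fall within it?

No

Band width going east from +139.68° to -139.92°: ((-139.92 − 139.68) mod 360) = 80.40°.
Offset of -128.50° east of the west edge: ((-128.50 − 139.68) mod 360) = 91.82°.
91.82° > 80.40° ⇒ outside.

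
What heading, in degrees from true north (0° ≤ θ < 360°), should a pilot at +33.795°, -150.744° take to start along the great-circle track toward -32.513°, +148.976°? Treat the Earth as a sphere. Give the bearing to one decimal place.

227.2°

Δλ = 148.976 − -150.744 = 299.720°; wrapped into (−180°, 180°]: -60.280°.
θ = atan2( sin Δλ · cos φ₂ , cos φ₁ · sin φ₂ − sin φ₁ · cos φ₂ · cos Δλ )
  = atan2(-0.73234, -0.67921) = -132.844° → normalised to [0°, 360°): 227.156°.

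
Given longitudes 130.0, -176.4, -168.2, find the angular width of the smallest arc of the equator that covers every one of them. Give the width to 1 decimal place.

Sort the longitudes: -176.4°, -168.2°, +130.0°.
Eastward gaps between consecutive values (wrapping around): 8.2°, 298.2°, 53.6°.
Largest gap = 298.2° ⇒ minimal covering band is its complement: 360° − 298.2° = 61.8°.
Band runs from +130.0° eastward to -168.2°, crossing the antimeridian.

61.8°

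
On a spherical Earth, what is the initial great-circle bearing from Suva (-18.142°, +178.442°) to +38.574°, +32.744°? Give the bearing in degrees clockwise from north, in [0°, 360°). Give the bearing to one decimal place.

311.6°

Δλ = 32.744 − 178.442 = -145.698°.
θ = atan2( sin Δλ · cos φ₂ , cos φ₁ · sin φ₂ − sin φ₁ · cos φ₂ · cos Δλ )
  = atan2(-0.44059, 0.39143) = -48.381° → normalised to [0°, 360°): 311.619°.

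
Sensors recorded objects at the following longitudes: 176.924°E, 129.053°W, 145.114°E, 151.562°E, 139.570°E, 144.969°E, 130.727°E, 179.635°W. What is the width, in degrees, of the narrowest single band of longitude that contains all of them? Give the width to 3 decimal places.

Sort the longitudes: -179.635°, -129.053°, +130.727°, +139.570°, +144.969°, +145.114°, +151.562°, +176.924°.
Eastward gaps between consecutive values (wrapping around): 50.582°, 259.780°, 8.843°, 5.399°, 0.145°, 6.448°, 25.362°, 3.441°.
Largest gap = 259.780° ⇒ minimal covering band is its complement: 360° − 259.780° = 100.220°.
Band runs from +130.727° eastward to -129.053°, crossing the antimeridian.

100.220°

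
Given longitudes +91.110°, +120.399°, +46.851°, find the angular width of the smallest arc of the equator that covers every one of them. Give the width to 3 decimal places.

73.548°

Sort the longitudes: +46.851°, +91.110°, +120.399°.
Eastward gaps between consecutive values (wrapping around): 44.259°, 29.289°, 286.452°.
Largest gap = 286.452° ⇒ minimal covering band is its complement: 360° − 286.452° = 73.548°.
Band runs from +46.851° eastward to +120.399°.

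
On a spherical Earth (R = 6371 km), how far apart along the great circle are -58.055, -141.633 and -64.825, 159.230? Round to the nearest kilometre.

Δλ = 159.230 − -141.633 = 300.863°; wrapped into (−180°, 180°]: -59.137°.
Δφ = -64.825 − -58.055 = -6.770°.
a = sin²(Δφ/2) + cos φ₁ · cos φ₂ · sin²(Δλ/2) = 0.058293.
c = 2·atan2(√a, √(1−a)) = 0.48770 rad → d = 6371·c ≈ 3107.12 km.

3107 km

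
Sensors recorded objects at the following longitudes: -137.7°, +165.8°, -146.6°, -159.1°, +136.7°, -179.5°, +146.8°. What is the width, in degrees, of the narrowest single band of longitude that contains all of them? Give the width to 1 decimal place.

85.6°

Sort the longitudes: -179.5°, -159.1°, -146.6°, -137.7°, +136.7°, +146.8°, +165.8°.
Eastward gaps between consecutive values (wrapping around): 20.4°, 12.5°, 8.9°, 274.4°, 10.1°, 19.0°, 14.7°.
Largest gap = 274.4° ⇒ minimal covering band is its complement: 360° − 274.4° = 85.6°.
Band runs from +136.7° eastward to -137.7°, crossing the antimeridian.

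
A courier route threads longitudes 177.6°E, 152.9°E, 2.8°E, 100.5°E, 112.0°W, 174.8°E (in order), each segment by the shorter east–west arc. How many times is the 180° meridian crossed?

Leg 1: +177.6° → +152.9°, shortest Δλ = -24.7° (west) — does not cross 180°.
Leg 2: +152.9° → +2.8°, shortest Δλ = -150.1° (west) — does not cross 180°.
Leg 3: +2.8° → +100.5°, shortest Δλ = 97.7° (east) — does not cross 180°.
Leg 4: +100.5° → -112.0°, shortest Δλ = 147.5° (east) — crosses 180°.
Leg 5: -112.0° → +174.8°, shortest Δλ = -73.2° (west) — crosses 180°.
Total crossings: 2.

2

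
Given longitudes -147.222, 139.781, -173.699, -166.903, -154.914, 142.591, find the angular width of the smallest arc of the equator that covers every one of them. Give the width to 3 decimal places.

72.997°

Sort the longitudes: -173.699°, -166.903°, -154.914°, -147.222°, +139.781°, +142.591°.
Eastward gaps between consecutive values (wrapping around): 6.796°, 11.989°, 7.692°, 287.003°, 2.810°, 43.710°.
Largest gap = 287.003° ⇒ minimal covering band is its complement: 360° − 287.003° = 72.997°.
Band runs from +139.781° eastward to -147.222°, crossing the antimeridian.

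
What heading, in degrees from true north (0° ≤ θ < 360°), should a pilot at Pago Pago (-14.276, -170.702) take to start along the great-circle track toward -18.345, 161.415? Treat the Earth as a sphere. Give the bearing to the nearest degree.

Δλ = 161.415 − -170.702 = 332.117°; wrapped into (−180°, 180°]: -27.883°.
θ = atan2( sin Δλ · cos φ₂ , cos φ₁ · sin φ₂ − sin φ₁ · cos φ₂ · cos Δλ )
  = atan2(-0.44390, -0.09813) = -102.466° → normalised to [0°, 360°): 257.534°.

258°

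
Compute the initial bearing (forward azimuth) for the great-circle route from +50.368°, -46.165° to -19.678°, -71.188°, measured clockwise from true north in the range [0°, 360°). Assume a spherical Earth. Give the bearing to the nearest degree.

Δλ = -71.188 − -46.165 = -25.023°.
θ = atan2( sin Δλ · cos φ₂ , cos φ₁ · sin φ₂ − sin φ₁ · cos φ₂ · cos Δλ )
  = atan2(-0.39828, -0.87190) = -155.449° → normalised to [0°, 360°): 204.551°.

205°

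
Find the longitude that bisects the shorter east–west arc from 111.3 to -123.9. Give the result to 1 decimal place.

Signed shortest Δλ from +111.3° to -123.9° is +124.8°.
Midpoint longitude = +111.3° + (+124.8°)/2 = +111.3° + 62.4° = +173.7°.
(The naïve average (+111.3 + -123.9)/2 = -6.3° is on the wrong side of the globe.)

+173.7°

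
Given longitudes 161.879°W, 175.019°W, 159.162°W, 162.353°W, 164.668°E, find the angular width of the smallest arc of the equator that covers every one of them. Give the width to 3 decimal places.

36.170°

Sort the longitudes: -175.019°, -162.353°, -161.879°, -159.162°, +164.668°.
Eastward gaps between consecutive values (wrapping around): 12.666°, 0.474°, 2.717°, 323.830°, 20.313°.
Largest gap = 323.830° ⇒ minimal covering band is its complement: 360° − 323.830° = 36.170°.
Band runs from +164.668° eastward to -159.162°, crossing the antimeridian.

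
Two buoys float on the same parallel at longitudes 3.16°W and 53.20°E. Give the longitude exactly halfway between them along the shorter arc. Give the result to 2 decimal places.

25.02°E

Signed shortest Δλ from -3.16° to +53.20° is +56.36°.
Midpoint longitude = -3.16° + (+56.36°)/2 = -3.16° + 28.18° = +25.02°.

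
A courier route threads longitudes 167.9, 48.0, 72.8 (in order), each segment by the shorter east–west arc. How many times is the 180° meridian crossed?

0

Leg 1: +167.9° → +48.0°, shortest Δλ = -119.9° (west) — does not cross 180°.
Leg 2: +48.0° → +72.8°, shortest Δλ = 24.8° (east) — does not cross 180°.
Total crossings: 0.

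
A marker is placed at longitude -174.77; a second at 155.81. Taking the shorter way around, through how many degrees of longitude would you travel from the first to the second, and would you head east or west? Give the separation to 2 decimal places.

29.42° west

Raw difference: 155.81 − -174.77 = 330.58°.
Normalise into (−180°, 180°]: 330.58° − 360° = -29.42°.
Negative ⇒ the second point lies to the west; separation 29.42°.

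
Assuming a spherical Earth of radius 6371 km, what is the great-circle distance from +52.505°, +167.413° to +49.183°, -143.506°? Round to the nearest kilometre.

Δλ = -143.506 − 167.413 = -310.919°; wrapped into (−180°, 180°]: 49.081°.
Δφ = 49.183 − 52.505 = -3.322°.
a = sin²(Δφ/2) + cos φ₁ · cos φ₂ · sin²(Δλ/2) = 0.069474.
c = 2·atan2(√a, √(1−a)) = 0.53346 rad → d = 6371·c ≈ 3398.69 km.

3399 km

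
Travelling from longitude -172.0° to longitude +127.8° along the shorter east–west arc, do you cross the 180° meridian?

Naïve |127.8 − -172.0| = 299.8° > 180°, so the shorter arc goes the other way round — across 180°.
Signed shortest Δλ = ((127.8 − -172.0 + 180) mod 360) − 180 = -60.2°.
Going west by 60.2° from -172.0° passes through 180° before reaching +127.8°.

Yes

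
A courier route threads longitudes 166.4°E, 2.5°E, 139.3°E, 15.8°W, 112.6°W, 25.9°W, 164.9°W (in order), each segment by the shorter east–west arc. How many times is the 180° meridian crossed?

0

Leg 1: +166.4° → +2.5°, shortest Δλ = -163.9° (west) — does not cross 180°.
Leg 2: +2.5° → +139.3°, shortest Δλ = 136.8° (east) — does not cross 180°.
Leg 3: +139.3° → -15.8°, shortest Δλ = -155.1° (west) — does not cross 180°.
Leg 4: -15.8° → -112.6°, shortest Δλ = -96.8° (west) — does not cross 180°.
Leg 5: -112.6° → -25.9°, shortest Δλ = 86.7° (east) — does not cross 180°.
Leg 6: -25.9° → -164.9°, shortest Δλ = -139.0° (west) — does not cross 180°.
Total crossings: 0.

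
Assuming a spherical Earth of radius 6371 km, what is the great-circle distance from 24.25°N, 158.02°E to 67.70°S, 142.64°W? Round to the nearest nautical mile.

6109 nmi

Δλ = -142.64 − 158.02 = -300.66°; wrapped into (−180°, 180°]: 59.34°.
Δφ = -67.70 − 24.25 = -91.95°.
a = sin²(Δφ/2) + cos φ₁ · cos φ₂ · sin²(Δλ/2) = 0.601787.
c = 2·atan2(√a, √(1−a)) = 1.77580 rad → d = 6371·c ≈ 11313.65 km ≈ 6108.88 nmi.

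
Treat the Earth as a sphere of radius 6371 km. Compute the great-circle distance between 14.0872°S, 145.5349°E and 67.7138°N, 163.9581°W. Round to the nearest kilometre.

Δλ = -163.9581 − 145.5349 = -309.4930°; wrapped into (−180°, 180°]: 50.5070°.
Δφ = 67.7138 − -14.0872 = 81.8010°.
a = sin²(Δφ/2) + cos φ₁ · cos φ₂ · sin²(Δλ/2) = 0.495642.
c = 2·atan2(√a, √(1−a)) = 1.56208 rad → d = 6371·c ≈ 9952.01 km.

9952 km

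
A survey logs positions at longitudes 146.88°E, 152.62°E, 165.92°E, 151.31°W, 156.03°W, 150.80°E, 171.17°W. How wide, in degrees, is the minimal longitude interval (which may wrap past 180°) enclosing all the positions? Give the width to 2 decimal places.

Sort the longitudes: -171.17°, -156.03°, -151.31°, +146.88°, +150.80°, +152.62°, +165.92°.
Eastward gaps between consecutive values (wrapping around): 15.14°, 4.72°, 298.19°, 3.92°, 1.82°, 13.30°, 22.91°.
Largest gap = 298.19° ⇒ minimal covering band is its complement: 360° − 298.19° = 61.81°.
Band runs from +146.88° eastward to -151.31°, crossing the antimeridian.

61.81°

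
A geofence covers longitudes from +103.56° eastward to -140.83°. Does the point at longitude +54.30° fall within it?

No

Band width going east from +103.56° to -140.83°: ((-140.83 − 103.56) mod 360) = 115.61°.
Offset of +54.30° east of the west edge: ((54.30 − 103.56) mod 360) = 310.74°.
310.74° > 115.61° ⇒ outside.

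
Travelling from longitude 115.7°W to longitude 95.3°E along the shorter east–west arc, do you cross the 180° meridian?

Naïve |95.3 − -115.7| = 211.0° > 180°, so the shorter arc goes the other way round — across 180°.
Signed shortest Δλ = ((95.3 − -115.7 + 180) mod 360) − 180 = -149.0°.
Going west by 149.0° from -115.7° passes through 180° before reaching +95.3°.

Yes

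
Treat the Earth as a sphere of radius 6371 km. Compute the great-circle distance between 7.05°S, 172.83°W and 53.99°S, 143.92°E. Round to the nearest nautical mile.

Δλ = 143.92 − -172.83 = 316.75°; wrapped into (−180°, 180°]: -43.25°.
Δφ = -53.99 − -7.05 = -46.94°.
a = sin²(Δφ/2) + cos φ₁ · cos φ₂ · sin²(Δλ/2) = 0.237863.
c = 2·atan2(√a, √(1−a)) = 1.01893 rad → d = 6371·c ≈ 6491.63 km ≈ 3505.20 nmi.

3505 nmi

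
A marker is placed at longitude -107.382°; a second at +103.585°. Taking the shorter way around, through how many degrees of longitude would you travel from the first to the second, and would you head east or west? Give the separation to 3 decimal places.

Raw difference: 103.585 − -107.382 = 210.967°.
Normalise into (−180°, 180°]: 210.967° − 360° = -149.033°.
Negative ⇒ the second point lies to the west; separation 149.033°.

149.033° west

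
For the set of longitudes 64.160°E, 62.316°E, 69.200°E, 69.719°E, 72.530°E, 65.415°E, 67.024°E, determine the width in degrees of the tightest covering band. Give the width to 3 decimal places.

10.214°

Sort the longitudes: +62.316°, +64.160°, +65.415°, +67.024°, +69.200°, +69.719°, +72.530°.
Eastward gaps between consecutive values (wrapping around): 1.844°, 1.255°, 1.609°, 2.176°, 0.519°, 2.811°, 349.786°.
Largest gap = 349.786° ⇒ minimal covering band is its complement: 360° − 349.786° = 10.214°.
Band runs from +62.316° eastward to +72.530°.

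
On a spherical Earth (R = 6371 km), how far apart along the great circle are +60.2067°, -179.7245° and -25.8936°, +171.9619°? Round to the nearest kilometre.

9604 km

Δλ = 171.9619 − -179.7245 = 351.6864°; wrapped into (−180°, 180°]: -8.3136°.
Δφ = -25.8936 − 60.2067 = -86.1003°.
a = sin²(Δφ/2) + cos φ₁ · cos φ₂ · sin²(Δλ/2) = 0.468344.
c = 2·atan2(√a, √(1−a)) = 1.50744 rad → d = 6371·c ≈ 9603.91 km.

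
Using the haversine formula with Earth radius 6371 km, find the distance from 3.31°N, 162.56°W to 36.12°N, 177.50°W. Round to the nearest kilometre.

Δλ = -177.50 − -162.56 = -14.94°.
Δφ = 36.12 − 3.31 = 32.81°.
a = sin²(Δφ/2) + cos φ₁ · cos φ₂ · sin²(Δλ/2) = 0.093394.
c = 2·atan2(√a, √(1−a)) = 0.62115 rad → d = 6371·c ≈ 3957.33 km.

3957 km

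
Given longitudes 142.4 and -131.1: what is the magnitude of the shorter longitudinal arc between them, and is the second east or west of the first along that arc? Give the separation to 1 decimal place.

86.5° east

Raw difference: -131.1 − 142.4 = -273.5°.
Normalise into (−180°, 180°]: -273.5° + 360° = 86.5°.
Positive ⇒ the second point lies to the east; separation 86.5°.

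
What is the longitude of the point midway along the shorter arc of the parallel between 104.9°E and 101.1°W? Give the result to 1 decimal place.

Signed shortest Δλ from +104.9° to -101.1° is +154.0°.
Midpoint longitude = +104.9° + (+154.0°)/2 = +104.9° + 77.0° = +181.9°.
Normalise into (−180°, 180°]: -178.1°.
(The naïve average (+104.9 + -101.1)/2 = 1.9° is on the wrong side of the globe.)

178.1°W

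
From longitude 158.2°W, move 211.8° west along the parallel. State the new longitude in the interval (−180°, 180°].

10.0°W

Start at -158.2°; shift −211.8° → -370.0°.
-370.0° lies outside (−180°, 180°]; add 360° → -10.0°.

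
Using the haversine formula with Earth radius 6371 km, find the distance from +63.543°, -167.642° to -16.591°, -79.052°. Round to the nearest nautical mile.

6256 nmi

Δλ = -79.052 − -167.642 = 88.590°.
Δφ = -16.591 − 63.543 = -80.134°.
a = sin²(Δφ/2) + cos φ₁ · cos φ₂ · sin²(Δλ/2) = 0.622563.
c = 2·atan2(√a, √(1−a)) = 1.81845 rad → d = 6371·c ≈ 11585.32 km ≈ 6255.57 nmi.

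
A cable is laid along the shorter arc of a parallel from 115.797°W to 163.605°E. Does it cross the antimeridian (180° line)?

Yes

Naïve |163.605 − -115.797| = 279.402° > 180°, so the shorter arc goes the other way round — across 180°.
Signed shortest Δλ = ((163.605 − -115.797 + 180) mod 360) − 180 = -80.598°.
Going west by 80.598° from -115.797° passes through 180° before reaching +163.605°.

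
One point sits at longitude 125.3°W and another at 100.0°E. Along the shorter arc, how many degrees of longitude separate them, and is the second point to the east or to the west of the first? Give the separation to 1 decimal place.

134.7° west

Raw difference: 100.0 − -125.3 = 225.3°.
Normalise into (−180°, 180°]: 225.3° − 360° = -134.7°.
Negative ⇒ the second point lies to the west; separation 134.7°.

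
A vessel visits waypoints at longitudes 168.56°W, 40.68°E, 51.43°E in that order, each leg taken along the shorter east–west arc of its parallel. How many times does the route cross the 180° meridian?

1

Leg 1: -168.56° → +40.68°, shortest Δλ = -150.76° (west) — crosses 180°.
Leg 2: +40.68° → +51.43°, shortest Δλ = 10.75° (east) — does not cross 180°.
Total crossings: 1.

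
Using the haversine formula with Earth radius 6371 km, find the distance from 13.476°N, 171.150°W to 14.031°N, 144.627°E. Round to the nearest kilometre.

4770 km

Δλ = 144.627 − -171.150 = 315.777°; wrapped into (−180°, 180°]: -44.223°.
Δφ = 14.031 − 13.476 = 0.555°.
a = sin²(Δφ/2) + cos φ₁ · cos φ₂ · sin²(Δλ/2) = 0.133696.
c = 2·atan2(√a, √(1−a)) = 0.74865 rad → d = 6371·c ≈ 4769.66 km.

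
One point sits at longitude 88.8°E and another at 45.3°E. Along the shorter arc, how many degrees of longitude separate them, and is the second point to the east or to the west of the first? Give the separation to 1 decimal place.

43.5° west

Raw difference: 45.3 − 88.8 = -43.5°.
Normalise into (−180°, 180°]: -43.5° stays -43.5°.
Negative ⇒ the second point lies to the west; separation 43.5°.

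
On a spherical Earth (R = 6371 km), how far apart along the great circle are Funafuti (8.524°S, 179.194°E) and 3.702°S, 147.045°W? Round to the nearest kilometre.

3769 km

Δλ = -147.045 − 179.194 = -326.239°; wrapped into (−180°, 180°]: 33.761°.
Δφ = -3.702 − -8.524 = 4.822°.
a = sin²(Δφ/2) + cos φ₁ · cos φ₂ · sin²(Δλ/2) = 0.084983.
c = 2·atan2(√a, √(1−a)) = 0.59163 rad → d = 6371·c ≈ 3769.26 km.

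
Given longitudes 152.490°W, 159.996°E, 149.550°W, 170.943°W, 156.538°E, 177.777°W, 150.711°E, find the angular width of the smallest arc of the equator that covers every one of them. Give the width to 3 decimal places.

59.739°

Sort the longitudes: -177.777°, -170.943°, -152.490°, -149.550°, +150.711°, +156.538°, +159.996°.
Eastward gaps between consecutive values (wrapping around): 6.834°, 18.453°, 2.940°, 300.261°, 5.827°, 3.458°, 22.227°.
Largest gap = 300.261° ⇒ minimal covering band is its complement: 360° − 300.261° = 59.739°.
Band runs from +150.711° eastward to -149.550°, crossing the antimeridian.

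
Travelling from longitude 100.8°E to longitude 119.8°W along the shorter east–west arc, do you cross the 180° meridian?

Yes

Naïve |-119.8 − 100.8| = 220.6° > 180°, so the shorter arc goes the other way round — across 180°.
Signed shortest Δλ = ((-119.8 − 100.8 + 180) mod 360) − 180 = 139.4°.
Going east by 139.4° from +100.8° passes through 180° before reaching -119.8°.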